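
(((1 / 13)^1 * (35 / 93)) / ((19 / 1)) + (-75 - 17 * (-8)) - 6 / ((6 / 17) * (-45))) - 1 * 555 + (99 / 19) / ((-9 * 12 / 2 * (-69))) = -2607953657 / 5283330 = -493.62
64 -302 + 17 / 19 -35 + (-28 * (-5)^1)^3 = 52130830 / 19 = 2743727.89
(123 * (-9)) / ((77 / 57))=-63099 / 77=-819.47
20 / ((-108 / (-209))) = 1045 / 27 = 38.70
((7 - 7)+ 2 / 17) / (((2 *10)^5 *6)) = 1 / 163200000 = 0.00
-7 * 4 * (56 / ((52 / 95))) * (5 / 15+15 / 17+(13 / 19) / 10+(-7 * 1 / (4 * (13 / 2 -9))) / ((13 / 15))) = -51646784 / 8619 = -5992.20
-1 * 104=-104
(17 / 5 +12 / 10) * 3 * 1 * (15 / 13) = 207 / 13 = 15.92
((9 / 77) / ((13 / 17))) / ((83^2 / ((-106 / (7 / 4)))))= -64872 / 48271223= -0.00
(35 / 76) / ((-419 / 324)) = -2835 / 7961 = -0.36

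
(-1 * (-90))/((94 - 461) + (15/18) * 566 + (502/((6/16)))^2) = 405/8064599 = 0.00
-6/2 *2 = -6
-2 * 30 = -60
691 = 691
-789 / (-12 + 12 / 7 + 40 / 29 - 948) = 160167 / 194252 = 0.82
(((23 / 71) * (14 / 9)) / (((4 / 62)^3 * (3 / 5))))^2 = 575124572880025 / 58798224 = 9781325.59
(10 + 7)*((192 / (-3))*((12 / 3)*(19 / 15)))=-82688 / 15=-5512.53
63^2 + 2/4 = 7939/2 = 3969.50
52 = 52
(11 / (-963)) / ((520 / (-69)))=253 / 166920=0.00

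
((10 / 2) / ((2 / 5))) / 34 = 25 / 68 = 0.37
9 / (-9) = -1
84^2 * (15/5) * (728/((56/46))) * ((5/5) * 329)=4164634656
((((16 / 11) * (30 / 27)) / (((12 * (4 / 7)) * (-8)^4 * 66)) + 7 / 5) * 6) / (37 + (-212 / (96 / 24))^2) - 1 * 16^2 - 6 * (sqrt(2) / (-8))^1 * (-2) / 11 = -24373558775633 / 95210311680 - 3 * sqrt(2) / 22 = -256.19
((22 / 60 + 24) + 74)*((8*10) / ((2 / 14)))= 165256 / 3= 55085.33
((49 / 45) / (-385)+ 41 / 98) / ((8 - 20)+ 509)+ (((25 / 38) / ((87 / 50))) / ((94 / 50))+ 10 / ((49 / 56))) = 36308343461983 / 3121814722950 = 11.63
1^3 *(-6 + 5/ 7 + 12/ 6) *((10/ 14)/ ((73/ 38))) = -4370/ 3577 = -1.22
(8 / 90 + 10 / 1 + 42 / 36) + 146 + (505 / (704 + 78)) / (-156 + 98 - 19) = 213040823 / 1354815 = 157.25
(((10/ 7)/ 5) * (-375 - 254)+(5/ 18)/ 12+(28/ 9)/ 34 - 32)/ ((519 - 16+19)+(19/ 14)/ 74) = -201241409/ 496464498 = -0.41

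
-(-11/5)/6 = 11/30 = 0.37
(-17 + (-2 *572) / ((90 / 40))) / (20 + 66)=-4729 / 774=-6.11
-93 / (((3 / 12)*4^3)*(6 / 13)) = -403 / 32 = -12.59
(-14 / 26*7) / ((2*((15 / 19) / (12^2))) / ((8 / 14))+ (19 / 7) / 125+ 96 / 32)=-78204000 / 63092653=-1.24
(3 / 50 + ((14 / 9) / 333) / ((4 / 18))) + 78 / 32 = 335467 / 133200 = 2.52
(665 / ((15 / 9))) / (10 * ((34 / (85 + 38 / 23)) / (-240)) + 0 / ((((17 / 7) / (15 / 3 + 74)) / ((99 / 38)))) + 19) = 1363212 / 64859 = 21.02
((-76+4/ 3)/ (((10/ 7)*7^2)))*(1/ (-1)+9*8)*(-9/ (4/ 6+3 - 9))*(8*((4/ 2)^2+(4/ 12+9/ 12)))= -25986/ 5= -5197.20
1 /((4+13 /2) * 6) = 1 /63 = 0.02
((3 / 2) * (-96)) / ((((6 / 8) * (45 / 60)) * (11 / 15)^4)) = -12960000 / 14641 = -885.19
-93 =-93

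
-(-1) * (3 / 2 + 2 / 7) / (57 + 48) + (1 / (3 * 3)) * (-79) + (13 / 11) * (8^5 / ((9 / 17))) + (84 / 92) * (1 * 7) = 73146.40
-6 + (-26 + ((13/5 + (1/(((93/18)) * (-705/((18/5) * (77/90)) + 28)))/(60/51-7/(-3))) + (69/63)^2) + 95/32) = -152822335995589/6056692659360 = -25.23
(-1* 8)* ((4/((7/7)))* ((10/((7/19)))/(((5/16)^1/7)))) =-19456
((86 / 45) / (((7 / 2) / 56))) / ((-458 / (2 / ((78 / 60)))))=-2752 / 26793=-0.10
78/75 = 26/25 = 1.04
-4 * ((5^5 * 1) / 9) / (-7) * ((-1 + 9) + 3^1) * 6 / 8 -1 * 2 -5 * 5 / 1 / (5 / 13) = 32968 / 21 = 1569.90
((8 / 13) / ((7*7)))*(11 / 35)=88 / 22295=0.00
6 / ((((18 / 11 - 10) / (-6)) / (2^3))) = 792 / 23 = 34.43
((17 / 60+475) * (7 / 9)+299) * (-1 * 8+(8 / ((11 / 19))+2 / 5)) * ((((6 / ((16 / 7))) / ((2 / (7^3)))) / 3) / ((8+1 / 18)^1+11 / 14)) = 70571.51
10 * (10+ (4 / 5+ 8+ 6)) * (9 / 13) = 2232 / 13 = 171.69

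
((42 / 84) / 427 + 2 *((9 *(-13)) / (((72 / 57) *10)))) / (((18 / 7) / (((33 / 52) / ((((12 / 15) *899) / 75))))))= -87006425 / 182504192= -0.48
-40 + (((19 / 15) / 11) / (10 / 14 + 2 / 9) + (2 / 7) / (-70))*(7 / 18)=-8167949 / 204435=-39.95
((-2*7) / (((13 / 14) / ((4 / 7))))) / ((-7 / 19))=304 / 13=23.38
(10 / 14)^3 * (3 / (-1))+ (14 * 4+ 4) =58.91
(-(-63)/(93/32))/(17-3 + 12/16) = 2688/1829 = 1.47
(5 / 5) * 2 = 2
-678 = -678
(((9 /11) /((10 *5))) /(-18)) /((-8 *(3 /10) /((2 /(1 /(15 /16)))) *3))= 1 /4224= 0.00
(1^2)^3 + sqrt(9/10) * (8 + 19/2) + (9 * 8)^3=21 * sqrt(10)/4 + 373249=373265.60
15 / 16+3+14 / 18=679 / 144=4.72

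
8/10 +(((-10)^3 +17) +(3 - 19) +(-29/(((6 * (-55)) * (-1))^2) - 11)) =-1009.20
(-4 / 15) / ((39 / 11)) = -44 / 585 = -0.08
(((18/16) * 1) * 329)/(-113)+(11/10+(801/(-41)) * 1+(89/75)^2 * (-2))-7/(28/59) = -8188953763/208485000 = -39.28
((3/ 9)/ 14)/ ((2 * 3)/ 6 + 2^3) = 1/ 378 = 0.00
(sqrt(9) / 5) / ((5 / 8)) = 24 / 25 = 0.96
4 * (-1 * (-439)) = 1756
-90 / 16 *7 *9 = -2835 / 8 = -354.38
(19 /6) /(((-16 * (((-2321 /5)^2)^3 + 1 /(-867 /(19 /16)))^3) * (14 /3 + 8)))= -0.00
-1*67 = -67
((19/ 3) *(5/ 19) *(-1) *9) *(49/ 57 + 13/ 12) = -29.14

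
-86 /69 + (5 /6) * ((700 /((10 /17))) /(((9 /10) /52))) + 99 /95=3380182949 /58995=57296.09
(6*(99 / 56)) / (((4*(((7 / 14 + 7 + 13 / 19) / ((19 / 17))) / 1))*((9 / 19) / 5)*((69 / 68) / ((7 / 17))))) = 377245 / 243202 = 1.55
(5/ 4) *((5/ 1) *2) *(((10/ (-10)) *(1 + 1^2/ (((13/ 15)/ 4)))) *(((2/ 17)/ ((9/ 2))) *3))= -3650/ 663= -5.51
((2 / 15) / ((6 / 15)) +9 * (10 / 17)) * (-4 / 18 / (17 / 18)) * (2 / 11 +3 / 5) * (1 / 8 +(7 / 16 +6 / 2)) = -234479 / 63580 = -3.69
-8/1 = -8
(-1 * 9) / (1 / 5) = -45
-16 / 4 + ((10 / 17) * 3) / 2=-53 / 17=-3.12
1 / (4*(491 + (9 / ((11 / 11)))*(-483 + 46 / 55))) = -55 / 846664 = -0.00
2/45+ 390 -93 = 13367/45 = 297.04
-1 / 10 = -0.10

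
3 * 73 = 219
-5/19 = -0.26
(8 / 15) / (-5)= -0.11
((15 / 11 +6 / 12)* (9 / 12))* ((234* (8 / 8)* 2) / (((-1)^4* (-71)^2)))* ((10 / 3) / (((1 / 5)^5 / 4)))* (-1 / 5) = -59962500 / 55451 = -1081.36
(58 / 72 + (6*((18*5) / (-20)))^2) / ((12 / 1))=60.82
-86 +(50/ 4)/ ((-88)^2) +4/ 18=-11956511/ 139392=-85.78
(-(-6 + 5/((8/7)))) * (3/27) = 13/72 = 0.18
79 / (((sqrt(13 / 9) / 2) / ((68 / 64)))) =4029 * sqrt(13) / 104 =139.68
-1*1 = -1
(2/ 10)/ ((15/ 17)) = 0.23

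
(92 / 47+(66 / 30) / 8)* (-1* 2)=-4197 / 940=-4.46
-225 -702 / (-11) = -1773 / 11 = -161.18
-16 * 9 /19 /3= -48 /19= -2.53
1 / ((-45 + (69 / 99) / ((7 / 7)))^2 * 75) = 363 / 53436100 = 0.00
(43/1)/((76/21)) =903/76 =11.88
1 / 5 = 0.20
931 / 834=1.12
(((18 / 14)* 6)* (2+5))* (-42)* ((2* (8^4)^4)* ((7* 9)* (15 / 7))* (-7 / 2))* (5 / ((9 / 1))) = 335152254769378099200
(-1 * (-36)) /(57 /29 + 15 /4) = 1392 /221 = 6.30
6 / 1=6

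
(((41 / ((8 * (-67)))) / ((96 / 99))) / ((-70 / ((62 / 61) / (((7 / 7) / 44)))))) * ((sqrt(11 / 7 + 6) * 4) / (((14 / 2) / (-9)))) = -4152357 * sqrt(371) / 112147280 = -0.71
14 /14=1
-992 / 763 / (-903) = 992 / 688989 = 0.00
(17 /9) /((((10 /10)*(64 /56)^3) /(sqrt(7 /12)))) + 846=5831*sqrt(21) /27648 + 846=846.97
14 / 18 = 7 / 9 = 0.78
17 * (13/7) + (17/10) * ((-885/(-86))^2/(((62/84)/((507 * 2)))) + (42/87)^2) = 834666308804371/3374369530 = 247354.74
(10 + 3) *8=104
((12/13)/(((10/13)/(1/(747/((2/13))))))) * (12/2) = 8/5395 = 0.00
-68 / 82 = -34 / 41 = -0.83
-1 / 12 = -0.08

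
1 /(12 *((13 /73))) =73 /156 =0.47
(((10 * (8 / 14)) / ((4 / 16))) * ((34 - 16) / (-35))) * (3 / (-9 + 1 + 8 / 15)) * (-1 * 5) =-8100 / 343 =-23.62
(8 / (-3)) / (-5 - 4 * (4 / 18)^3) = 1944 / 3677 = 0.53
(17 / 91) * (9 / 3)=51 / 91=0.56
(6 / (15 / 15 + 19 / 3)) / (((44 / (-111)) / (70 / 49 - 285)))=1983015 / 3388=585.31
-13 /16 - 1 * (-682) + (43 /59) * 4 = 645793 /944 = 684.10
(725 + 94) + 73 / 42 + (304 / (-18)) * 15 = 23831 / 42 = 567.40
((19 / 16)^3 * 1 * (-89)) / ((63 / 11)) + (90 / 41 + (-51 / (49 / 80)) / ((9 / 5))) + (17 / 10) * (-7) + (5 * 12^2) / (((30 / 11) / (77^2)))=1565174.01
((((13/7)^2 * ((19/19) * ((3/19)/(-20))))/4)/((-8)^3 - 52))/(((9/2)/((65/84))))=2197/1058569344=0.00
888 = 888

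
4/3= 1.33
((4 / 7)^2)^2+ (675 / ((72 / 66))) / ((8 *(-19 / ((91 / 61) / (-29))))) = 816106537 / 2582400352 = 0.32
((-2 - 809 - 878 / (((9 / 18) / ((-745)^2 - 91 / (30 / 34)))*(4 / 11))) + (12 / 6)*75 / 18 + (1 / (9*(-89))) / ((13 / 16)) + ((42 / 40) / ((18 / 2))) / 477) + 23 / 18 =-88734429646558603 / 33113340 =-2679718495.52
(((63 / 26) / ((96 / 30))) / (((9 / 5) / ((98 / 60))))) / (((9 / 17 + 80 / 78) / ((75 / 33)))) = 728875 / 725824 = 1.00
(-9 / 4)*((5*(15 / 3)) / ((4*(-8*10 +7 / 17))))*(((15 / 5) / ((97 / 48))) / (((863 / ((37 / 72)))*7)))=47175 / 2114205016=0.00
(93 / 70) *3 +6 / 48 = 1151 / 280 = 4.11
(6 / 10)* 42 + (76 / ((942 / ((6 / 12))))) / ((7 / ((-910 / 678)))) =20112119 / 798345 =25.19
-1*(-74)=74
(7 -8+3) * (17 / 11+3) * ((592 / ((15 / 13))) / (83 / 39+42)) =2000960 / 18931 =105.70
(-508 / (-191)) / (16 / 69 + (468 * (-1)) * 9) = -8763 / 13876723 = -0.00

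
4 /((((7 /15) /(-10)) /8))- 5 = -4835 /7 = -690.71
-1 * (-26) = 26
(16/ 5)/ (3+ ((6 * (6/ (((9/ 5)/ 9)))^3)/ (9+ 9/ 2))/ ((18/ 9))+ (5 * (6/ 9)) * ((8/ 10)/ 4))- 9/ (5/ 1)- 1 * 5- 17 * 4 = -6736066/ 90055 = -74.80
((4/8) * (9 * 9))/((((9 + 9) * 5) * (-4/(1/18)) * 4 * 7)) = -1/4480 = -0.00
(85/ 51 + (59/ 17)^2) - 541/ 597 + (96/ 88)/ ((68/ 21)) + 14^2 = 396923528/ 1897863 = 209.14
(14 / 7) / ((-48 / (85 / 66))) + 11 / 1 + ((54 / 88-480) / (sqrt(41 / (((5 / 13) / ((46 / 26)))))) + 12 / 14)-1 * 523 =-5668147 / 11088-21093 * sqrt(4715) / 41492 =-546.10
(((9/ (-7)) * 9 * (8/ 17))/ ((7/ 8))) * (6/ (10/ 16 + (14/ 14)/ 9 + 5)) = -2239488/ 344029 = -6.51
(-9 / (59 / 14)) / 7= -18 / 59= -0.31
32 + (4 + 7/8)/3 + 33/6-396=-2855/8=-356.88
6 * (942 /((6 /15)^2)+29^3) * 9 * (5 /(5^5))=1634931 /625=2615.89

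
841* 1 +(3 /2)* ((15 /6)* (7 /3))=3399 /4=849.75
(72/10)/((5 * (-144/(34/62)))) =-0.01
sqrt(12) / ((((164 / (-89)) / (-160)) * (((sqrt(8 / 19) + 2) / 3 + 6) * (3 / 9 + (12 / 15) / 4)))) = -20025 * sqrt(114) / 77818 + 1902375 * sqrt(3) / 38909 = 81.94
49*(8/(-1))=-392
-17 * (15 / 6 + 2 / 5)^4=-12023777 / 10000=-1202.38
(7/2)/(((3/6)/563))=3941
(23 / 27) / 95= 23 / 2565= 0.01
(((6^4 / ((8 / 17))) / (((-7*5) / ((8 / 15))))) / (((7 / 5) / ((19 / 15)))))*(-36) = 1674432 / 1225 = 1366.88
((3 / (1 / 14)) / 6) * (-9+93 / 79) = -4326 / 79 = -54.76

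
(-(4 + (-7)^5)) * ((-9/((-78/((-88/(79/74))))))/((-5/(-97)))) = -15920775288/5135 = -3100443.09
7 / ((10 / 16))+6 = 17.20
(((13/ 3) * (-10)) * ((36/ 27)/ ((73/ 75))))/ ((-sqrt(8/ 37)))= 3250 * sqrt(74)/ 219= 127.66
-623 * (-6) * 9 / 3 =11214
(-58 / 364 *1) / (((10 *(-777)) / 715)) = 319 / 21756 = 0.01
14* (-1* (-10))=140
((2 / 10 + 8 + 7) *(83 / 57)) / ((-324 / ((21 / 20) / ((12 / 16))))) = -581 / 6075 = -0.10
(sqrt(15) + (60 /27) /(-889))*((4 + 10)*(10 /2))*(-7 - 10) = -4605.88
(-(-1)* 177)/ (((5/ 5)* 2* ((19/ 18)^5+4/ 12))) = 53.84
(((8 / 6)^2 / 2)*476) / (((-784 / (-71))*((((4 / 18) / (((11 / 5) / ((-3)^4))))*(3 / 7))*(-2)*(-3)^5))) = 13277 / 590490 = 0.02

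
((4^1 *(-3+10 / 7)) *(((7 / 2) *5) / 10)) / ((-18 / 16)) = 88 / 9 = 9.78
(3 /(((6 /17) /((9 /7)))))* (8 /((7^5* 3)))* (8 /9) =544 /352947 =0.00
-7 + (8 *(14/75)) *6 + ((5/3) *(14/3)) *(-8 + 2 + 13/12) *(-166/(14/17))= 10408771/1350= 7710.20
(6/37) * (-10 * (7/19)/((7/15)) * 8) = -7200/703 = -10.24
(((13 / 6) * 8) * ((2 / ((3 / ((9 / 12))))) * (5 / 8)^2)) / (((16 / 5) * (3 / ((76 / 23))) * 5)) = 6175 / 26496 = 0.23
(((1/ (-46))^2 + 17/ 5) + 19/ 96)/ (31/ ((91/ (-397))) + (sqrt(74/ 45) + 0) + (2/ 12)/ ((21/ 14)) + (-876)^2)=4898164316248749/ 1044376130646803775446- 68097370887 * sqrt(370)/ 167100180903488604071360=0.00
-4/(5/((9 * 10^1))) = -72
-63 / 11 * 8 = -504 / 11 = -45.82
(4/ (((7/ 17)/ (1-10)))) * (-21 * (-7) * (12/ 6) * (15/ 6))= -64260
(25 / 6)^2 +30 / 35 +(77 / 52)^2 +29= 8417251 / 170352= 49.41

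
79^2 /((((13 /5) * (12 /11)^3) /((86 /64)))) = 1785955765 /718848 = 2484.47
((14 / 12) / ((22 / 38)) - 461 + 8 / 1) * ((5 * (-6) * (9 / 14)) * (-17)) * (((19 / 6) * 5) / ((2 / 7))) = -721057125 / 88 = -8193830.97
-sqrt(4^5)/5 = -32/5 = -6.40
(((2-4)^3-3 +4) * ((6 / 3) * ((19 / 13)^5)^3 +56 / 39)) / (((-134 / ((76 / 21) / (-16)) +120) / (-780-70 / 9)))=21525000622387477847688665 / 4676752672911444285576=4602.55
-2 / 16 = -1 / 8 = -0.12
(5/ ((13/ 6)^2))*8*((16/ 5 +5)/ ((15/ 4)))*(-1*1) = -15744/ 845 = -18.63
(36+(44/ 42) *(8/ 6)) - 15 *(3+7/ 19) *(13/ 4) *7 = -1331156/ 1197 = -1112.08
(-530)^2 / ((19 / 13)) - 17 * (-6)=3653638 / 19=192296.74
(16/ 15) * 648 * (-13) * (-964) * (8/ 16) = 21655296/ 5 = 4331059.20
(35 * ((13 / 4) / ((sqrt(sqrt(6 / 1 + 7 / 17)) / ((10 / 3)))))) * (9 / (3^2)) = 2275 * 109^(3 / 4) * 17^(1 / 4) / 654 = 238.28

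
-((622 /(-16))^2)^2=-9354951841 /4096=-2283923.79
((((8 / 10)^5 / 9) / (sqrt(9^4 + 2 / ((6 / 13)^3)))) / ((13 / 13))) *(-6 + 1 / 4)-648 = -648-11776 *sqrt(2132355) / 6663609375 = -648.00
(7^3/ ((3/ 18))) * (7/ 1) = 14406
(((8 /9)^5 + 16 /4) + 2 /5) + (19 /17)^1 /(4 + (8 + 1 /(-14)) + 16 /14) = 1543224356 /306169065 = 5.04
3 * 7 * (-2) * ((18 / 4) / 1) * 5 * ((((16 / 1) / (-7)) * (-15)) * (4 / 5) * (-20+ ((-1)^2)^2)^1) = 492480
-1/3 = -0.33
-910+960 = 50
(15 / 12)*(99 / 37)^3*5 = 24257475 / 202612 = 119.72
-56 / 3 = -18.67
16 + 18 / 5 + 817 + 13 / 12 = 50261 / 60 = 837.68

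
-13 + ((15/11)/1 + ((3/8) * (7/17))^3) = -321876497/27670016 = -11.63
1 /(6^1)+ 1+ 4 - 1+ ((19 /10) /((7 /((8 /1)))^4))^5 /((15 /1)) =209590590562224012292289 /7480524965401125093750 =28.02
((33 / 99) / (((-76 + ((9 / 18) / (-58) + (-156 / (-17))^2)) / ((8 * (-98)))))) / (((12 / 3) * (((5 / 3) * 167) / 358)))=-2352312032 / 229510605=-10.25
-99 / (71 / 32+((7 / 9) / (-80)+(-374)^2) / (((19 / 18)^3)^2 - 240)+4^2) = 128555664003360 / 737541149000651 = 0.17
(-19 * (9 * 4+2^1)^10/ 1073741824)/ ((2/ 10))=-582451294491095/ 1048576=-555468840.11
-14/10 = -7/5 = -1.40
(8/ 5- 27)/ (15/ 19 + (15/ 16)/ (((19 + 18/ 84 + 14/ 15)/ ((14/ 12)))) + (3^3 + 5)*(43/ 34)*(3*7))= -2776957616/ 93009069285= -0.03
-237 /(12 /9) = -711 /4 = -177.75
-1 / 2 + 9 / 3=5 / 2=2.50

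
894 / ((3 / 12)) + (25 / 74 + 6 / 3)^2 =3581.47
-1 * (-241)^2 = -58081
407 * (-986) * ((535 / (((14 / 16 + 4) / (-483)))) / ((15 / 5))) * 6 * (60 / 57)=11061167286400 / 247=44782053791.09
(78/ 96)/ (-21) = -0.04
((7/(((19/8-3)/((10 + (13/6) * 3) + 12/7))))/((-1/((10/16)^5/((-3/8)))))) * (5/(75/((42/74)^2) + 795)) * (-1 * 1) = 7809375/30943232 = 0.25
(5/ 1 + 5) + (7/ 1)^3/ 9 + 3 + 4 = 55.11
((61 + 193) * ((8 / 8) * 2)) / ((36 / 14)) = 1778 / 9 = 197.56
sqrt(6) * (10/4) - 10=-10 +5 * sqrt(6)/2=-3.88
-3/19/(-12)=1/76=0.01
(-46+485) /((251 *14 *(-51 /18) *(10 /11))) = -14487 /298690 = -0.05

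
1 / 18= 0.06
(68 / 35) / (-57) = -68 / 1995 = -0.03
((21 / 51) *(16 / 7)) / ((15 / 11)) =176 / 255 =0.69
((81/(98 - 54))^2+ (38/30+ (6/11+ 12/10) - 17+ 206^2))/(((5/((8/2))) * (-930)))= -1232033647/33759000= -36.49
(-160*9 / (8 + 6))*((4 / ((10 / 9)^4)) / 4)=-59049 / 875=-67.48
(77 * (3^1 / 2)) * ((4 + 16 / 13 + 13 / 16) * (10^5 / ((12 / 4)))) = 302465625 / 13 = 23266586.54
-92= -92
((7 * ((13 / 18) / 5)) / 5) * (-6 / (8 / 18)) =-273 / 100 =-2.73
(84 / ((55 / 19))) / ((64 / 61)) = 24339 / 880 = 27.66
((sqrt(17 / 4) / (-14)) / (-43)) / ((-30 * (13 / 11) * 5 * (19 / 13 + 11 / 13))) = -11 * sqrt(17) / 5418000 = -0.00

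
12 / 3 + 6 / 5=26 / 5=5.20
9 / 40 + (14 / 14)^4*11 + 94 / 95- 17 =-4.79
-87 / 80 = -1.09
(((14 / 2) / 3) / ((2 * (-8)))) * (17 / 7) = -17 / 48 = -0.35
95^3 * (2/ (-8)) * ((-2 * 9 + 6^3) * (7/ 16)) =-594160875/ 32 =-18567527.34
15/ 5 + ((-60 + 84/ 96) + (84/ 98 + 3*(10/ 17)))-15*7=-150895/ 952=-158.50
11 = 11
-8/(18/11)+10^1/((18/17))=41/9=4.56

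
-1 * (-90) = 90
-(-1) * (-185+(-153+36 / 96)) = -2701 / 8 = -337.62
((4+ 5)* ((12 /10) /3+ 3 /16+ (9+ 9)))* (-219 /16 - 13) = -4464.49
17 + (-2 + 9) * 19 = 150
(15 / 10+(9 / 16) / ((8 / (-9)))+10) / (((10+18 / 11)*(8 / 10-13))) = -76505 / 999424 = -0.08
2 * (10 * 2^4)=320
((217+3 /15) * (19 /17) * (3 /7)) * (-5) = -61902 /119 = -520.18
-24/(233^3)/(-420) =2/442726795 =0.00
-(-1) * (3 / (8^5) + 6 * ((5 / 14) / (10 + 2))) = 40981 / 229376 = 0.18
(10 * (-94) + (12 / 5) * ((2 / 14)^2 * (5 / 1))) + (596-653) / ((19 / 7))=-47077 / 49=-960.76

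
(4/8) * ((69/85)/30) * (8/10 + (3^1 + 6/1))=1127/8500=0.13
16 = 16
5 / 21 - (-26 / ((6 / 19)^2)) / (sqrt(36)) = 33031 / 756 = 43.69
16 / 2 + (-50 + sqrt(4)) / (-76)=164 / 19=8.63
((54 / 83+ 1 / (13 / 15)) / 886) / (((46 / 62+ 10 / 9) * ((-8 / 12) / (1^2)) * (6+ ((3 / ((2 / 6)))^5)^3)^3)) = -0.00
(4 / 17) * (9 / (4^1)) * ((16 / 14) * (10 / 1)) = 720 / 119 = 6.05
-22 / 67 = -0.33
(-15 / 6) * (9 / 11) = -2.05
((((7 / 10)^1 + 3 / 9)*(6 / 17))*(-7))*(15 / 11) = -651 / 187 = -3.48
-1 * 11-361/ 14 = -515/ 14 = -36.79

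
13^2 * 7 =1183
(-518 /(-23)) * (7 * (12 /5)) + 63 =50757 /115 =441.37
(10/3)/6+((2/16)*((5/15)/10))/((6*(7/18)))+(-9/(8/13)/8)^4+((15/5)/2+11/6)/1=15.06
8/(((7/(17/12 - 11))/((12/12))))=-230/21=-10.95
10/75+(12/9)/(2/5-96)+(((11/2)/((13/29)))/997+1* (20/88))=183473233/511117035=0.36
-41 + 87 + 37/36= 1693/36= 47.03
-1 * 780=-780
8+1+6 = 15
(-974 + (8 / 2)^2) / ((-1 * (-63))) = -958 / 63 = -15.21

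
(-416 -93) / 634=-509 / 634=-0.80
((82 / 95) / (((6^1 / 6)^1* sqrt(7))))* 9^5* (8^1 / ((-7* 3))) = -7338.79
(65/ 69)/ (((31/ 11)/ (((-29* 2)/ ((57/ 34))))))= -1409980/ 121923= -11.56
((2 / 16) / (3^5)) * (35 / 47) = 35 / 91368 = 0.00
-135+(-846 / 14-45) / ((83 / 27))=-98361 / 581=-169.30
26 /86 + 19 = 19.30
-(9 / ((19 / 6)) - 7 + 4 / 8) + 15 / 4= 563 / 76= 7.41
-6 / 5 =-1.20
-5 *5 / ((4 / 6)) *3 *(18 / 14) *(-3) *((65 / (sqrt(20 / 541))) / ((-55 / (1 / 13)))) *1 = -1215 *sqrt(2705) / 308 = -205.17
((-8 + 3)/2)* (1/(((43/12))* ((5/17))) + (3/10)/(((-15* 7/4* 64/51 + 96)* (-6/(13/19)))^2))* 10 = -10155671280335/428130797568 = -23.72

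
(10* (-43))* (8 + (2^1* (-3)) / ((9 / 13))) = 860 / 3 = 286.67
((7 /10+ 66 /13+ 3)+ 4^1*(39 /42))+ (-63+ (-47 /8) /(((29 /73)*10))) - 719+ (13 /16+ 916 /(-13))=-88737611 /105560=-840.64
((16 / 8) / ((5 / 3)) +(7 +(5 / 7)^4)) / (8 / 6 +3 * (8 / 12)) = 152349 / 60025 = 2.54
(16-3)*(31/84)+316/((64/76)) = 7981/21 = 380.05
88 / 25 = 3.52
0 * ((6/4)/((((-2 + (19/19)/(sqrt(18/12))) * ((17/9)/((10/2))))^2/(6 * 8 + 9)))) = 0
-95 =-95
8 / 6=4 / 3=1.33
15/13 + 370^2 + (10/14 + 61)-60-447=12417484/91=136455.87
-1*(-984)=984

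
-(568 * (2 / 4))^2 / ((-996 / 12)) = 80656 / 83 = 971.76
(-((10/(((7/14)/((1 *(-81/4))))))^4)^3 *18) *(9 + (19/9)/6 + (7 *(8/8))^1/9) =-3550801136315857983012570556640625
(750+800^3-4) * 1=512000746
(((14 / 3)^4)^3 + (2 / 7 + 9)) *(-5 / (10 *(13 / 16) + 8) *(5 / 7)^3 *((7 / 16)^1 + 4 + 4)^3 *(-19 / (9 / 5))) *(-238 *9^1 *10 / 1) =-250361224683882912109375 / 152917632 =-1637229280949648.19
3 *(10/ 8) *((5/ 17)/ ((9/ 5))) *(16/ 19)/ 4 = 125/ 969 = 0.13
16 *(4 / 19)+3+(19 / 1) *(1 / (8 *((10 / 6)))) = 5923 / 760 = 7.79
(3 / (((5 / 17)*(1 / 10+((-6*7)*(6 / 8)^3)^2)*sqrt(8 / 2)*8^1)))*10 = 32640 / 1607957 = 0.02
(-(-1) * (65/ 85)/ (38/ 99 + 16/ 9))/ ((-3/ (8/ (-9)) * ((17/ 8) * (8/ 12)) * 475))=2288/ 14688425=0.00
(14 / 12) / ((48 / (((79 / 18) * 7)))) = 3871 / 5184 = 0.75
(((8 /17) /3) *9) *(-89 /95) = -2136 /1615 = -1.32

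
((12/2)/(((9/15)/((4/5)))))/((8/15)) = 15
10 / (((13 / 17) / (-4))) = -680 / 13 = -52.31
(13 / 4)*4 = 13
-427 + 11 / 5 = -2124 / 5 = -424.80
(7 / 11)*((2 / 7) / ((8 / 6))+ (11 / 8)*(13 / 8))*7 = 10.91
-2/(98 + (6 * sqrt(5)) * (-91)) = 1/7556 + 39 * sqrt(5)/52892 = 0.00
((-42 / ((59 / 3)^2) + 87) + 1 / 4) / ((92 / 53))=64307921 / 1281008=50.20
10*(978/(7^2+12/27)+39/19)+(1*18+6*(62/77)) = 31400100/130207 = 241.16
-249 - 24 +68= -205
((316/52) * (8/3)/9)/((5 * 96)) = 79/21060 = 0.00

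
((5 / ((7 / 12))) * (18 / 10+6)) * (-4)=-1872 / 7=-267.43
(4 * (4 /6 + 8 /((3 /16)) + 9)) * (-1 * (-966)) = 202216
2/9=0.22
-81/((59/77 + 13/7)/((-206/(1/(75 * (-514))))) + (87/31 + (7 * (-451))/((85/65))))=13051125514350/388532009566373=0.03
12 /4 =3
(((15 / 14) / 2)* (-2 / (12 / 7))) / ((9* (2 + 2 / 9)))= -1 / 32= -0.03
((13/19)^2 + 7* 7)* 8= 142864/361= 395.75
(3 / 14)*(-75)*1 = -225 / 14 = -16.07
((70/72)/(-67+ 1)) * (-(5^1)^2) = 875/2376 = 0.37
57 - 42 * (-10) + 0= 477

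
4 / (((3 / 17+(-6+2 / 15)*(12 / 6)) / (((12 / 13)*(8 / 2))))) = -48960 / 38311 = -1.28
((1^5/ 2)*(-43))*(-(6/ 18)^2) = 43/ 18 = 2.39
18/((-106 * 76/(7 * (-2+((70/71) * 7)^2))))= -7245567/10152574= -0.71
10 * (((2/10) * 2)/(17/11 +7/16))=704/349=2.02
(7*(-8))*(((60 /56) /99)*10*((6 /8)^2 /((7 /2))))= -75 /77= -0.97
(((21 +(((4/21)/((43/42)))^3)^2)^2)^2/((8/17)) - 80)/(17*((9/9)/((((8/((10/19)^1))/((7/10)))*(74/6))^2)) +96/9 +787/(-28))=-438236271074896905187539330355006313129310229367913384/18497170039659002011587466776111651851329561895923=-23692.07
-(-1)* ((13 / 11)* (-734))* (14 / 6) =-66794 / 33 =-2024.06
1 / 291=0.00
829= 829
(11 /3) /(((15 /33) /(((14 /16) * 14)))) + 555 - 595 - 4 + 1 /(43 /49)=144367 /2580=55.96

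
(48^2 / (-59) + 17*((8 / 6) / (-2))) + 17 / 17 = -8741 / 177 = -49.38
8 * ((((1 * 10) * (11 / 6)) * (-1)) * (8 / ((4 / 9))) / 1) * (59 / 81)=-51920 / 27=-1922.96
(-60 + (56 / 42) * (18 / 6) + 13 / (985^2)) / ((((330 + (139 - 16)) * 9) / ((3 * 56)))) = -3042624872 / 1318535775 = -2.31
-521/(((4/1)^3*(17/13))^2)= -0.07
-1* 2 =-2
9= 9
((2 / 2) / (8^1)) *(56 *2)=14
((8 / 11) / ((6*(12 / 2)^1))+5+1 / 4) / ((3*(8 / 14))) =14609 / 4752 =3.07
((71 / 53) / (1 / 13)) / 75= 923 / 3975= 0.23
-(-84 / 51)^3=21952 / 4913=4.47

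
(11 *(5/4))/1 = 55/4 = 13.75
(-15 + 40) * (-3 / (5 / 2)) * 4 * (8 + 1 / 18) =-2900 / 3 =-966.67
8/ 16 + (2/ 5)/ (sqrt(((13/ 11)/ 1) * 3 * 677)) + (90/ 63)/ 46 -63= -20115/ 322 + 2 * sqrt(290433)/ 132015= -62.46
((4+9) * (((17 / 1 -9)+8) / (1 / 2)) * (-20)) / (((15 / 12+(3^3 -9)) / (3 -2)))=-33280 / 77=-432.21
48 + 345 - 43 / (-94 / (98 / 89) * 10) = 16441297 / 41830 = 393.05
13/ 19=0.68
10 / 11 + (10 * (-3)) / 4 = -145 / 22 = -6.59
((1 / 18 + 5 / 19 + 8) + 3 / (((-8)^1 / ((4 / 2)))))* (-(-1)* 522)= 150133 / 38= 3950.87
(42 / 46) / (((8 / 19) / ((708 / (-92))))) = -70623 / 4232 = -16.69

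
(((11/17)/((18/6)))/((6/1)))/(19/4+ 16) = 22/12699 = 0.00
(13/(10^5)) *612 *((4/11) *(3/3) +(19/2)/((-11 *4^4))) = 4035681/140800000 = 0.03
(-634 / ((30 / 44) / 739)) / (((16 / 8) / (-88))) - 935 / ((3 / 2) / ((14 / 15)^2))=4081725208 / 135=30235001.54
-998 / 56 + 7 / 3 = -1301 / 84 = -15.49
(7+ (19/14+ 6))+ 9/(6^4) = 14479/1008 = 14.36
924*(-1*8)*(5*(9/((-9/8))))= 295680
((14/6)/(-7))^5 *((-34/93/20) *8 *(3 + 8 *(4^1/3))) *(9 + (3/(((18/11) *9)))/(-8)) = 2702269/36610380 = 0.07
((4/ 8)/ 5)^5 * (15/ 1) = 0.00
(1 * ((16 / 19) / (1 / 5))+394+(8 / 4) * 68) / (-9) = -10150 / 171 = -59.36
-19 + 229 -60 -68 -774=-692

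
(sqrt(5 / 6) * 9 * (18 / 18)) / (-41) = -3 * sqrt(30) / 82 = -0.20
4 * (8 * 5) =160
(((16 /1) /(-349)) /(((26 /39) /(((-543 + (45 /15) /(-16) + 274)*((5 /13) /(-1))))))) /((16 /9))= -581445 /145184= -4.00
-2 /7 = -0.29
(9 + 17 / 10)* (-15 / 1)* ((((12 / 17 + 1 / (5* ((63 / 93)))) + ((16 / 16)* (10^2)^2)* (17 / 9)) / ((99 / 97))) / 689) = -1049891491819 / 243513270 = -4311.43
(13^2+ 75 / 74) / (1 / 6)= 37743 / 37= 1020.08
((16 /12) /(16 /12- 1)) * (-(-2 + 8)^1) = -24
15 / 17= 0.88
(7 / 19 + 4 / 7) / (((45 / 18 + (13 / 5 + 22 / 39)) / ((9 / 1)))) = 1.49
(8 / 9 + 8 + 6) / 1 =134 / 9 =14.89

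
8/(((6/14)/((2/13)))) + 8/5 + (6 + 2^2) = 2822/195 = 14.47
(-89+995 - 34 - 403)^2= 219961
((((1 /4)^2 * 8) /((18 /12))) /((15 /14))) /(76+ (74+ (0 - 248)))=-1 /315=-0.00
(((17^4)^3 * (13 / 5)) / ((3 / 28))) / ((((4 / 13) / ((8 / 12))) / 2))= 2756968426571229052 / 45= 61265965034916201.16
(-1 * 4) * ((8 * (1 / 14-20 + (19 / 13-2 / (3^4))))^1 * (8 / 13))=364.14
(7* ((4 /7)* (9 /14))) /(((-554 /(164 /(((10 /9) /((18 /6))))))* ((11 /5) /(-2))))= 39852 /21329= 1.87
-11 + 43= 32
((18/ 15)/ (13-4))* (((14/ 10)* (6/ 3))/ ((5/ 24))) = 224/ 125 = 1.79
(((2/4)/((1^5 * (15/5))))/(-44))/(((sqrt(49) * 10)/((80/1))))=-1/231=-0.00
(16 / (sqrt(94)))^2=128 / 47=2.72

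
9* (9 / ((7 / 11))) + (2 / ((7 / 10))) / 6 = 2683 / 21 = 127.76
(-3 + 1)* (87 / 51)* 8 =-27.29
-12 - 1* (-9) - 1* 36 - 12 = -51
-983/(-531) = 983/531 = 1.85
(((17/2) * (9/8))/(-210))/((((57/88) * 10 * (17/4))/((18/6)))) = -33/6650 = -0.00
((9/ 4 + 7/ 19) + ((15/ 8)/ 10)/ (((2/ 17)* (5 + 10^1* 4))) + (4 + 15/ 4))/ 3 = 94883/ 27360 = 3.47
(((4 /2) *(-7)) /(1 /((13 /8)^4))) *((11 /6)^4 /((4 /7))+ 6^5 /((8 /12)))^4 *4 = -2690688345593590524939325028387647447 /369768517790072832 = -7276683157545510709.58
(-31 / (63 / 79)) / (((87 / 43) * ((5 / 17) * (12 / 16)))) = -7160876 / 82215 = -87.10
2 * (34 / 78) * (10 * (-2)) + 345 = 12775 / 39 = 327.56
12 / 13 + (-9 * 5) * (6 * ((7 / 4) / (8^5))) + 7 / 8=1519619 / 851968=1.78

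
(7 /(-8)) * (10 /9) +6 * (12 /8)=289 /36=8.03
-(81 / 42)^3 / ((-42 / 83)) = 544563 / 38416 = 14.18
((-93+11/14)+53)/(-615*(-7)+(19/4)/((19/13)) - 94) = -122/13111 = -0.01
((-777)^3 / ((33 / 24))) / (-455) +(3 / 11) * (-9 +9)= 536111352 / 715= 749806.09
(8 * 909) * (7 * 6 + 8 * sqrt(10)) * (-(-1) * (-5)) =-2446963.33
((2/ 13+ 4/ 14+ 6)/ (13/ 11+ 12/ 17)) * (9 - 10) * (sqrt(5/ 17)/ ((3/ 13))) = -6446 * sqrt(85)/ 7413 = -8.02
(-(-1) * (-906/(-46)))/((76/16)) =1812/437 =4.15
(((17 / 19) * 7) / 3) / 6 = 119 / 342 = 0.35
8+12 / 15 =44 / 5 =8.80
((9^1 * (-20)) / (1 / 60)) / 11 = -10800 / 11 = -981.82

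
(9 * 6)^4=8503056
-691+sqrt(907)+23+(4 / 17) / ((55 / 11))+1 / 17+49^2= sqrt(907)+147314 / 85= 1763.22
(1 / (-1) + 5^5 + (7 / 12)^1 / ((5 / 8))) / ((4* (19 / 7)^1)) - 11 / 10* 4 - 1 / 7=1130287 / 3990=283.28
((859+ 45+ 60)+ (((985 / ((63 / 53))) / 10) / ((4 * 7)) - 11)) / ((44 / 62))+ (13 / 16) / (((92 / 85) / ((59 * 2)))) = 5125624195 / 3570336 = 1435.61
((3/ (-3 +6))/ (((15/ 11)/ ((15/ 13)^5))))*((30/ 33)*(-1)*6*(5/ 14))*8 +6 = -45155694/ 2599051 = -17.37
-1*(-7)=7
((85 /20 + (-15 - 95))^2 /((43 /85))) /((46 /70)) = 532313775 /15824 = 33639.65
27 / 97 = 0.28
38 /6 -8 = -5 /3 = -1.67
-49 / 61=-0.80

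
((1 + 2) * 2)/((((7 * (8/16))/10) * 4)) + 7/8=289/56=5.16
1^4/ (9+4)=1/ 13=0.08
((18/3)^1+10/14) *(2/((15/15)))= 94/7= 13.43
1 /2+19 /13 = 51 /26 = 1.96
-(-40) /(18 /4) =80 /9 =8.89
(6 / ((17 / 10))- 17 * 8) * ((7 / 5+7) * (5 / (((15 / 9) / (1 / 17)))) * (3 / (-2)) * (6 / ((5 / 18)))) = 6362.33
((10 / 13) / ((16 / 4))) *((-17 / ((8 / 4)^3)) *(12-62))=2125 / 104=20.43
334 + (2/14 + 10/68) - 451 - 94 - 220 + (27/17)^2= -1732447/4046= -428.19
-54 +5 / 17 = -913 / 17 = -53.71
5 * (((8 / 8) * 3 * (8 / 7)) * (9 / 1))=1080 / 7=154.29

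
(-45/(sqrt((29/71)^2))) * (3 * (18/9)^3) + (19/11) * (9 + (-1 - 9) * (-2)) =-827501/319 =-2594.05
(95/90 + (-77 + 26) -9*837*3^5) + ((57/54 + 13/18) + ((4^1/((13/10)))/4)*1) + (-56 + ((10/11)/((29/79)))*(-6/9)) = -45549587573/24882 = -1830624.05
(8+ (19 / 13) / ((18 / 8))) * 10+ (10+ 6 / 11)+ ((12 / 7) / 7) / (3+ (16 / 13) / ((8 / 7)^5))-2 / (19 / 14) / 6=1020059830486 / 10530953433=96.86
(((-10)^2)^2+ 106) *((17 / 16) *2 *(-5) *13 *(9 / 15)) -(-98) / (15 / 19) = -50244637 / 60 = -837410.62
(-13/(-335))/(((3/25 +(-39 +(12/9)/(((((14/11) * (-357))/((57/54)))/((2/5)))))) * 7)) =-626535/4394251682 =-0.00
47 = 47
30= 30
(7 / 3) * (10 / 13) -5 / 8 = 365 / 312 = 1.17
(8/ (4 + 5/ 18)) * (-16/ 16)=-144/ 77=-1.87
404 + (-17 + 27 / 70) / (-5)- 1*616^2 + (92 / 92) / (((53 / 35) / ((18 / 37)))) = -260159839057 / 686350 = -379048.36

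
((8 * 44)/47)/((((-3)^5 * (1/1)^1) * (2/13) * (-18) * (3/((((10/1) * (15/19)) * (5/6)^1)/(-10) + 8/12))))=572/17576919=0.00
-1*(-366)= 366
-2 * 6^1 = -12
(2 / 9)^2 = 0.05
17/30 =0.57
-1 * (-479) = 479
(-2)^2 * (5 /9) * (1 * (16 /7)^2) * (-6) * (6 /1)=-20480 /49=-417.96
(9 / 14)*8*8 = 288 / 7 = 41.14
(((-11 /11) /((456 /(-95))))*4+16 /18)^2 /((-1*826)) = -961 /267624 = -0.00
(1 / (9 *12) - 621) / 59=-67067 / 6372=-10.53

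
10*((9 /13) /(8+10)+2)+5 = 330 /13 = 25.38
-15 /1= -15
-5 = -5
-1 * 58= -58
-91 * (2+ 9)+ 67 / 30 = -29963 / 30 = -998.77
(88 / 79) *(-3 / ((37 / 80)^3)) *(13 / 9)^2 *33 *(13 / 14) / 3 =-544434176000 / 756299943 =-719.87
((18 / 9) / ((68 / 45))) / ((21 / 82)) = 615 / 119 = 5.17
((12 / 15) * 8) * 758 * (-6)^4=31435776 / 5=6287155.20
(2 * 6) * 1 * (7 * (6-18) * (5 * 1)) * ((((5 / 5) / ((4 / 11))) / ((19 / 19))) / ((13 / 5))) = -69300 / 13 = -5330.77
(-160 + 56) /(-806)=0.13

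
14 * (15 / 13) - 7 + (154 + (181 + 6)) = 4552 / 13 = 350.15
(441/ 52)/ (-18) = -49/ 104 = -0.47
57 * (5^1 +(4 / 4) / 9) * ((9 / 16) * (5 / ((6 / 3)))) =6555 / 16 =409.69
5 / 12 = 0.42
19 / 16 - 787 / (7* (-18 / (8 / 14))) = 33563 / 7056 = 4.76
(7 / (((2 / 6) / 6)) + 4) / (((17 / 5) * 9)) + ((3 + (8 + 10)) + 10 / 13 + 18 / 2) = 35.02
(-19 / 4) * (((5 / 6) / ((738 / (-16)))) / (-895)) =-19 / 198153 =-0.00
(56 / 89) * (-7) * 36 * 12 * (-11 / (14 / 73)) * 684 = 6643752192 / 89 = 74648901.03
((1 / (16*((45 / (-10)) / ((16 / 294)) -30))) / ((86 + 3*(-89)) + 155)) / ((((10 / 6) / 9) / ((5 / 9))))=1 / 15626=0.00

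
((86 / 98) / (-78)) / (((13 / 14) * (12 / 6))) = -43 / 7098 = -0.01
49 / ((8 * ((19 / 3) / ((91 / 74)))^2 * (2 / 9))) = 32867289 / 31629376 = 1.04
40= 40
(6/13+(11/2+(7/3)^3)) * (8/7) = 52412/2457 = 21.33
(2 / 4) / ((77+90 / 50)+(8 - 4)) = 5 / 828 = 0.01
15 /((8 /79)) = 1185 /8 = 148.12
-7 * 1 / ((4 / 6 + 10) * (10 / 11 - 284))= 77 / 33216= 0.00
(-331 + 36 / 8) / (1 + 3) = -653 / 8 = -81.62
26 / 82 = 13 / 41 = 0.32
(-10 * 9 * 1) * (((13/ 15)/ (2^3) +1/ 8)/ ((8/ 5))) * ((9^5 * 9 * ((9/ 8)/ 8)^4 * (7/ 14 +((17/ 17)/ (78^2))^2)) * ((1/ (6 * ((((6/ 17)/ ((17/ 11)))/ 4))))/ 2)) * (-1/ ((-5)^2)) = 537233569527284469/ 6746770851758080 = 79.63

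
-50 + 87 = 37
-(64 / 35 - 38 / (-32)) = -1689 / 560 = -3.02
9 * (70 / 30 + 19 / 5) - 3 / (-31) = 8571 / 155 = 55.30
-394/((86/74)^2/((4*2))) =-4315088/1849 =-2333.74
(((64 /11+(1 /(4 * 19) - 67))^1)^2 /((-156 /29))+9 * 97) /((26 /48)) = 19346458147 /59056712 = 327.59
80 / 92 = 20 / 23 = 0.87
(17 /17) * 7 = 7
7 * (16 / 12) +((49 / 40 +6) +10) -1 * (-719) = 89467 / 120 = 745.56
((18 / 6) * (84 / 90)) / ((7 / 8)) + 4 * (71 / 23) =1788 / 115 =15.55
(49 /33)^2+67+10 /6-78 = -7763 /1089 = -7.13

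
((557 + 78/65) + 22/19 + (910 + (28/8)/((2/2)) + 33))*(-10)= -286113/19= -15058.58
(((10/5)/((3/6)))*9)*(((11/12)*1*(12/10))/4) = 99/10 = 9.90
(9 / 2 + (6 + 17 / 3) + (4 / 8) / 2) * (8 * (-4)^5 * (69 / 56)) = -165705.14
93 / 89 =1.04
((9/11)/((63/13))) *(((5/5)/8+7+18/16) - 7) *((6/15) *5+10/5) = 0.84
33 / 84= 11 / 28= 0.39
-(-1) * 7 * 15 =105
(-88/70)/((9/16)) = -704/315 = -2.23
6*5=30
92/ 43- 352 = -15044/ 43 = -349.86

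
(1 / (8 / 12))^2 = 9 / 4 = 2.25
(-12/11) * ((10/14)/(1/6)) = -360/77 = -4.68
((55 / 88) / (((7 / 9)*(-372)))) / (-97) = 15 / 673568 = 0.00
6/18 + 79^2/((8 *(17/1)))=18859/408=46.22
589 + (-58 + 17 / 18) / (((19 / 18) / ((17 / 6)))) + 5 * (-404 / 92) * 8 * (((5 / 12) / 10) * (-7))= 1277131 / 2622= 487.08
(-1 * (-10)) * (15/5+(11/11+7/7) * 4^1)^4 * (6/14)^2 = 1317690/49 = 26891.63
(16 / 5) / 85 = 16 / 425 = 0.04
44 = 44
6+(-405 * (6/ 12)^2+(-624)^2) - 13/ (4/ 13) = 778477/ 2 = 389238.50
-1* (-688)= 688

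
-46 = -46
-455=-455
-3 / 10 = -0.30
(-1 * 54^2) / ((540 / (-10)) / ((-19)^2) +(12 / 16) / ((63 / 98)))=-6316056 / 2203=-2867.02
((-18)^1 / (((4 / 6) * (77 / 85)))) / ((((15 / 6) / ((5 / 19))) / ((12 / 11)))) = -55080 / 16093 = -3.42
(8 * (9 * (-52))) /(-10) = 1872 /5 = 374.40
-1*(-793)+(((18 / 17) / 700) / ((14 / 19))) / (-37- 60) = 793.00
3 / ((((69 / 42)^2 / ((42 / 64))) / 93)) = 287091 / 4232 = 67.84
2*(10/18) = 10/9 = 1.11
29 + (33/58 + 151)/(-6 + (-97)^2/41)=15772597/531454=29.68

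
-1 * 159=-159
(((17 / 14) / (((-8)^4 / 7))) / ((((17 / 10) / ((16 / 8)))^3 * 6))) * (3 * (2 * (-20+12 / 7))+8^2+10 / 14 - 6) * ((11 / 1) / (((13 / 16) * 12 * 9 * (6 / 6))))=-1375 / 381888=-0.00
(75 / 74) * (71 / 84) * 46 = 40825 / 1036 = 39.41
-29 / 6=-4.83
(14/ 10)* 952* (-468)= -3118752/ 5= -623750.40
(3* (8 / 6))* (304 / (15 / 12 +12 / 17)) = 4352 / 7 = 621.71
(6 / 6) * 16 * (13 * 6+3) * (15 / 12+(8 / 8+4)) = 8100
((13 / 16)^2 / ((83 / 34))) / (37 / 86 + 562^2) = 0.00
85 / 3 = 28.33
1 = 1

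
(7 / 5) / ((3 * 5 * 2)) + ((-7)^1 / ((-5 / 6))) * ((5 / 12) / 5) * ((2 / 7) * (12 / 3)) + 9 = 1477 / 150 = 9.85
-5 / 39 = -0.13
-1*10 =-10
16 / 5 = 3.20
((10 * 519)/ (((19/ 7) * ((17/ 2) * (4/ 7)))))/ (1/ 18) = 2288790/ 323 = 7086.04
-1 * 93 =-93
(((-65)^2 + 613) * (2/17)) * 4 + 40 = 39384/17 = 2316.71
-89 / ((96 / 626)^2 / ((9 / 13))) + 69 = -2550.96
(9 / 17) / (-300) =-3 / 1700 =-0.00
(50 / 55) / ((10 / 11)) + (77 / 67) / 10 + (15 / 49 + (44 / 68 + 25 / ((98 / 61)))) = 4919553 / 279055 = 17.63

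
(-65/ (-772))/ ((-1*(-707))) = 65/ 545804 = 0.00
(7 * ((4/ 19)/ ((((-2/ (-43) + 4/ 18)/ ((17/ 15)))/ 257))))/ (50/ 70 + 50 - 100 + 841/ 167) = -4611946983/ 127768160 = -36.10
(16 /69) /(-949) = -16 /65481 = -0.00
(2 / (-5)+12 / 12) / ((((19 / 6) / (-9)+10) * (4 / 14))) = 567 / 2605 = 0.22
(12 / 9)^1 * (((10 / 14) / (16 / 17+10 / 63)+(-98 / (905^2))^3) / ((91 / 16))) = 13449399335073003326368 / 88342445461088180578125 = 0.15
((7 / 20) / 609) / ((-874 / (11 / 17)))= -11 / 25852920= -0.00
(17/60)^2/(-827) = -289/2977200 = -0.00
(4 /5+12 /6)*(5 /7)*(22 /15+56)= 1724 /15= 114.93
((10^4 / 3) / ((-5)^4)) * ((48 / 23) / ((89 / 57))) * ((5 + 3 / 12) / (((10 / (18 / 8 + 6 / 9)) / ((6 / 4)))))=16.37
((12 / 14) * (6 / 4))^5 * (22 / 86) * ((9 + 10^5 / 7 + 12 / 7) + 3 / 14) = 130007179467 / 10117814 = 12849.33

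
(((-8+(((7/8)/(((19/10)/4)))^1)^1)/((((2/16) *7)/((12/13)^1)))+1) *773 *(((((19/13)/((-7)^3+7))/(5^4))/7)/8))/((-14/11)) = -6215693/14982240000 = -0.00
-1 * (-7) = 7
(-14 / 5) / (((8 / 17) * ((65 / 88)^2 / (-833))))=191909872 / 21125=9084.49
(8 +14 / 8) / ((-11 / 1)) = -39 / 44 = -0.89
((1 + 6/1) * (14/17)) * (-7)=-686/17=-40.35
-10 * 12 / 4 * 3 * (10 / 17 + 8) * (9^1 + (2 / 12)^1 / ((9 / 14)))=-365000 / 51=-7156.86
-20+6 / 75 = -498 / 25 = -19.92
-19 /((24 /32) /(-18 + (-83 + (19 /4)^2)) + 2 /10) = -23845 /239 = -99.77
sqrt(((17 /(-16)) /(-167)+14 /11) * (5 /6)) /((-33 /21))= -35 * sqrt(82874418) /484968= -0.66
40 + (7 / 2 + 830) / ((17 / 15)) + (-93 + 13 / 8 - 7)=92081 / 136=677.07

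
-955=-955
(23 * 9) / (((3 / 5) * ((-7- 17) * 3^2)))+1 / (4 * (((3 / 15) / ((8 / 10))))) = -43 / 72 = -0.60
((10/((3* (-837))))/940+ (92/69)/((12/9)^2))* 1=354049/472068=0.75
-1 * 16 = -16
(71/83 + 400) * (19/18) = 632149/1494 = 423.13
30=30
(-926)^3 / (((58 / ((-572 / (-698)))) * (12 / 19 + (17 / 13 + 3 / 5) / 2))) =-7076195.82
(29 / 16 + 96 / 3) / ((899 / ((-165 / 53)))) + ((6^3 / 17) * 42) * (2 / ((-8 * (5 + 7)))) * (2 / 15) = -103643877 / 64799920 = -1.60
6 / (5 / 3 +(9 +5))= 18 / 47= 0.38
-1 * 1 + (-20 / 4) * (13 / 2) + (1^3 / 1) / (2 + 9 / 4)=-33.26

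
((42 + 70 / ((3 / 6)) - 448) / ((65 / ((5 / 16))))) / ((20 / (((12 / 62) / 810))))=-133 / 8704800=-0.00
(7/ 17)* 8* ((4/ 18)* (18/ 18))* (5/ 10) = 56/ 153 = 0.37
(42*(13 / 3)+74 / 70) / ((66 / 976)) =3126616 / 1155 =2707.03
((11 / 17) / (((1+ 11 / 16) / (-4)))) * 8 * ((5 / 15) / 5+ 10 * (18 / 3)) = -298496 / 405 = -737.03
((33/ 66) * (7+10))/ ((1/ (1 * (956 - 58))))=7633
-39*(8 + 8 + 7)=-897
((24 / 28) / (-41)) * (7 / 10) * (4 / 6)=-0.01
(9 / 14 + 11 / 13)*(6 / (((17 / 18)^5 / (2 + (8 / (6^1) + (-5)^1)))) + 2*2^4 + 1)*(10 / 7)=37885259355 / 904448909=41.89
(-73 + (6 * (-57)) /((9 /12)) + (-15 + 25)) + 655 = 136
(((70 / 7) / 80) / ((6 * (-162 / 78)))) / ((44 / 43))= -0.01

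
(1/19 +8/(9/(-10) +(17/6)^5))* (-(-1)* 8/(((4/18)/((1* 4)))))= 1868263632/134221567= 13.92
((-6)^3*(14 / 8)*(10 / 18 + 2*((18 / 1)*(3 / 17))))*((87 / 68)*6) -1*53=-5808734 / 289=-20099.43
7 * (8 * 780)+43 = 43723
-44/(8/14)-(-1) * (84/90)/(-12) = -6937/90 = -77.08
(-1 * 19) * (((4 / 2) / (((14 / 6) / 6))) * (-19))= 12996 / 7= 1856.57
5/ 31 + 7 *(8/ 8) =222/ 31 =7.16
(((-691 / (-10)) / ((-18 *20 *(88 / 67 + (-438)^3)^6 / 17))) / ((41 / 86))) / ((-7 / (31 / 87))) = 1416465282247210919 / 1431055308436374810987739299869190354966601978315073675739738931200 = 0.00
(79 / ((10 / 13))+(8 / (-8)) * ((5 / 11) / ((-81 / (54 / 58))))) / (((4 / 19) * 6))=18674891 / 229680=81.31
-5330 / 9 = -592.22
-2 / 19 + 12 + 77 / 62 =15475 / 1178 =13.14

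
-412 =-412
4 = 4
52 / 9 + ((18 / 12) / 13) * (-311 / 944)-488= -482.26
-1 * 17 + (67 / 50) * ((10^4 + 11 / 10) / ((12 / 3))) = 6666737 / 2000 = 3333.37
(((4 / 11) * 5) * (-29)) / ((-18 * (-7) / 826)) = -34220 / 99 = -345.66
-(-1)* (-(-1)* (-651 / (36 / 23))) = -4991 / 12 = -415.92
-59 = -59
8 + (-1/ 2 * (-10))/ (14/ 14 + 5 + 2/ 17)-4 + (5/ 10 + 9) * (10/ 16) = 2237/ 208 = 10.75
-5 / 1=-5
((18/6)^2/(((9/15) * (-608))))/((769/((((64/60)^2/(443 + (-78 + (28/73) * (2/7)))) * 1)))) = -584/5841404745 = -0.00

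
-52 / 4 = -13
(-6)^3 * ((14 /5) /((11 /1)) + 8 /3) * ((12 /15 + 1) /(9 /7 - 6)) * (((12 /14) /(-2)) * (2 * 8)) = -4997376 /3025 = -1652.03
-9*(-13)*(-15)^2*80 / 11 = 2106000 / 11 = 191454.55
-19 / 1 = -19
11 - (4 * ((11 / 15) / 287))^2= 203861339 / 18533025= 11.00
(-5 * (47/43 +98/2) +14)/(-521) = 10168/22403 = 0.45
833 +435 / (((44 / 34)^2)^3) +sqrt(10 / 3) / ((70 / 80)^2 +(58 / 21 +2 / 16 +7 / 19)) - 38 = 8512 * sqrt(30) / 102679 +100636866195 / 113379904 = 888.06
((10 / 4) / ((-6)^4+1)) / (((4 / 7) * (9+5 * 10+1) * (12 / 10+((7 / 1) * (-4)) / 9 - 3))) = -105 / 9172384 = -0.00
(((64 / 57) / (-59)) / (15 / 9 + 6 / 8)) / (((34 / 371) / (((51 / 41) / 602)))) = -10176 / 57313367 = -0.00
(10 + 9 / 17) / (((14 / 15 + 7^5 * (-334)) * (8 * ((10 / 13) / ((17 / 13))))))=-0.00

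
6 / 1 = 6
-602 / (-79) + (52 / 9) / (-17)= 87998 / 12087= 7.28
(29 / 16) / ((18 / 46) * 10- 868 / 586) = 195431 / 262208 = 0.75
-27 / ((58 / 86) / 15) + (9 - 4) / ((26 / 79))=-441335 / 754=-585.32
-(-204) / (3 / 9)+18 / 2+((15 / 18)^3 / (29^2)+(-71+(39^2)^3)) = 639201016559141 / 181656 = 3518744311.00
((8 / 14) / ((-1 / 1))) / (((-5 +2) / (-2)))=-8 / 21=-0.38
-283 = -283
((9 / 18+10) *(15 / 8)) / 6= 105 / 32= 3.28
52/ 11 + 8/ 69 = 3676/ 759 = 4.84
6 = 6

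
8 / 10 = 4 / 5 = 0.80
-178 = -178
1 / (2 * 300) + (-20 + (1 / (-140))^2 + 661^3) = 16981719946901 / 58800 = 288804761.00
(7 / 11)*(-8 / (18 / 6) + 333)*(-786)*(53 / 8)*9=-433472319 / 44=-9851643.61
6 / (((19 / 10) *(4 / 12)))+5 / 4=815 / 76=10.72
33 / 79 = 0.42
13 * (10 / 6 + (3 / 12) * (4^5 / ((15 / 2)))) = 465.40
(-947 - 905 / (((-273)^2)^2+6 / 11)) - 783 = -105703502154565 / 61100290257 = -1730.00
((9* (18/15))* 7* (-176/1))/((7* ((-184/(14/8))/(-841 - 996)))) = -3819123/115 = -33209.77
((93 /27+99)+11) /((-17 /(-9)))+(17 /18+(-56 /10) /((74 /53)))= 3226343 /56610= 56.99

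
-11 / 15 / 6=-11 / 90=-0.12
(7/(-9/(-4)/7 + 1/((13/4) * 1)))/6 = 1274/687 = 1.85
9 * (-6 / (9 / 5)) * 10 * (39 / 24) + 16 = -943 / 2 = -471.50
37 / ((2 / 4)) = 74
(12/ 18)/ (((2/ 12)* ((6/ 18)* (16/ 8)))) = 6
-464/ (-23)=464/ 23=20.17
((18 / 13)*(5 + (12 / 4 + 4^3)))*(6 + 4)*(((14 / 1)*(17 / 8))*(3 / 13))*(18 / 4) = 5205060 / 169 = 30799.17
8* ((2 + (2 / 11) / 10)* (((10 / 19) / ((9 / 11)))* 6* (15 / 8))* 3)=6660 / 19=350.53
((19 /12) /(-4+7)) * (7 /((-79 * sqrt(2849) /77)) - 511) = -269.76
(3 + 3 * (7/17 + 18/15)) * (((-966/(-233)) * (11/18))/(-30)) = -65527/99025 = -0.66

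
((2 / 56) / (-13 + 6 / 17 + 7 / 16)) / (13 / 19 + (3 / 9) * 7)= -0.00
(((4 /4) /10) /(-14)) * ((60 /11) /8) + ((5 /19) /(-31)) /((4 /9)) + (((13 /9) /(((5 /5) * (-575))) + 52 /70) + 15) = 29509288433 /1877614200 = 15.72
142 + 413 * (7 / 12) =4595 / 12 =382.92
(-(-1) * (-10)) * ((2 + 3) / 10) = -5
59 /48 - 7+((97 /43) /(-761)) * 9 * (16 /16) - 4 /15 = -6.06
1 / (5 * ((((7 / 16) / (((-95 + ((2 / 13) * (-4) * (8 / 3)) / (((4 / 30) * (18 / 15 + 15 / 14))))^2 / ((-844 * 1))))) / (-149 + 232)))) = -2860726420540 / 6310466253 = -453.33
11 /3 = 3.67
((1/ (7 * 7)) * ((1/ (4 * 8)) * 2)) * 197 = 197/ 784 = 0.25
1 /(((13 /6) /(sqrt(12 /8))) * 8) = 0.07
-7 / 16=-0.44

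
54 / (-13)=-54 / 13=-4.15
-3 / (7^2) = -3 / 49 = -0.06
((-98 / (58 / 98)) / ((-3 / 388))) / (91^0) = 1863176 / 87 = 21415.82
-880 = -880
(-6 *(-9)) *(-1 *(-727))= 39258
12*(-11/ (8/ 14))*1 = -231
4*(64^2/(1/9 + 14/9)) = 49152/5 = 9830.40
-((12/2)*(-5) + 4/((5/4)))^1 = 134/5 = 26.80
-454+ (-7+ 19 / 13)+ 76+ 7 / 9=-44783 / 117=-382.76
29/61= 0.48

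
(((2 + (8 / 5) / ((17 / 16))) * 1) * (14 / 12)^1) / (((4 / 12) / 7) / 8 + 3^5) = 58408 / 3470125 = 0.02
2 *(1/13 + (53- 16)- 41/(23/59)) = -40722/299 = -136.19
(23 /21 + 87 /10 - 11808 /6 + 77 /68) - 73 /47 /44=-3612214127 /1845690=-1957.11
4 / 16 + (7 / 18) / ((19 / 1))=185 / 684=0.27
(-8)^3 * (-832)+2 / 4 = 851969 / 2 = 425984.50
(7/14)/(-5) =-1/10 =-0.10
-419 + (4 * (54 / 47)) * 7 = -18181 / 47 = -386.83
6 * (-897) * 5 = -26910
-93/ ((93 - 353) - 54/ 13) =1209/ 3434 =0.35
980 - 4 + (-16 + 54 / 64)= 30747 / 32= 960.84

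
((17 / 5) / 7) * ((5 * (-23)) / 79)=-0.71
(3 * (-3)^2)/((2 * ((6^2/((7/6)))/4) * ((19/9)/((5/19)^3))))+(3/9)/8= 177571/3127704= 0.06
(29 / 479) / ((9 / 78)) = 754 / 1437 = 0.52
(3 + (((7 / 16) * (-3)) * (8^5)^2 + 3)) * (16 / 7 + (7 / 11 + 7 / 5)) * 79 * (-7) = 185259118556928 / 55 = 3368347610125.96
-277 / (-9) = 277 / 9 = 30.78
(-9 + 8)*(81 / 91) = -81 / 91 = -0.89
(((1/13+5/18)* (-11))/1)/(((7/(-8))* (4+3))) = 3652/5733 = 0.64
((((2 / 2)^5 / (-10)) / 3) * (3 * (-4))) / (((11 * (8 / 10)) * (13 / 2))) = 1 / 143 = 0.01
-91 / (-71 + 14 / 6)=273 / 206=1.33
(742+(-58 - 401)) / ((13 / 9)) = 2547 / 13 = 195.92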